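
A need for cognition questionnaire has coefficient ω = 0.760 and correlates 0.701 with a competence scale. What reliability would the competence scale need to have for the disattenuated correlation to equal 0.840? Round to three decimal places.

r_true = r_obs / √(r_xx · r_yy) ⇒ 0.840 = 0.701 / √(0.760 · r_yy).
√(0.760 · r_yy) = 0.701 / 0.840 = 0.8345; 0.760 · r_yy = 0.6964; r_yy = 0.6964 / 0.760 ≈ 0.916.

0.916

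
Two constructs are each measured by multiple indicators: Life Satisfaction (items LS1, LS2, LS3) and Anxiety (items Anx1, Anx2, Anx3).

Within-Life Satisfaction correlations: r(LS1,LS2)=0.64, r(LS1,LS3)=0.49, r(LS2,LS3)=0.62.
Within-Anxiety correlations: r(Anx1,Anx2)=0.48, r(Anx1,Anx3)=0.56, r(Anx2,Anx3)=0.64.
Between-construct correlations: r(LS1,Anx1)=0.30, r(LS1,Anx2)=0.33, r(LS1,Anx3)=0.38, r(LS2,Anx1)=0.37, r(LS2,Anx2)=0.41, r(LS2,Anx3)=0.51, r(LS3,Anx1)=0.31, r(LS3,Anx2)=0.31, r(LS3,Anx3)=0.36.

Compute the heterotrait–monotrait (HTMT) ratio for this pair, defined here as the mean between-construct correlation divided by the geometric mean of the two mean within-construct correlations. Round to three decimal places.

0.638

Between-construct mean = 3.28/9 = 0.3644.
Mean within-LS = 1.75/3 = 0.5833; mean within-Anx = 1.68/3 = 0.5600.
Geometric mean = √(0.5833 × 0.5600) = 0.5715.
HTMT = 0.3644 / 0.5715 = 0.638.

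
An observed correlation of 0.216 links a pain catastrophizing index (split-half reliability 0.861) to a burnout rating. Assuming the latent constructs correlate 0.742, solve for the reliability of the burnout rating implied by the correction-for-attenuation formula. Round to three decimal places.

r_true = r_obs / √(r_xx · r_yy) ⇒ 0.742 = 0.216 / √(0.861 · r_yy).
√(0.861 · r_yy) = 0.216 / 0.742 = 0.2911; 0.861 · r_yy = 0.0847; r_yy = 0.0847 / 0.861 ≈ 0.098.

0.098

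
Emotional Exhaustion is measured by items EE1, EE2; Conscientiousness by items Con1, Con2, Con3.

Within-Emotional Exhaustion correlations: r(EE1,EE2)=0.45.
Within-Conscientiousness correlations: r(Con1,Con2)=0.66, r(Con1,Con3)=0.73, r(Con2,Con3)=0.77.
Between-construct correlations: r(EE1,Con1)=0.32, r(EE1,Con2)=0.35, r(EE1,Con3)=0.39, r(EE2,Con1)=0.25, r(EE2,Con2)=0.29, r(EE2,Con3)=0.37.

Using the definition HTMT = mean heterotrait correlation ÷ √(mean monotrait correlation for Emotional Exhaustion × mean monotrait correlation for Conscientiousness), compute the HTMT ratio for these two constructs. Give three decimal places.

0.577

Mean heterotrait r = 1.97/6 = 0.3283.
Mean within-EE = 0.45/1 = 0.4500; mean within-Con = 2.16/3 = 0.7200.
Geometric mean = √(0.4500 × 0.7200) = 0.5692.
HTMT = 0.3283 / 0.5692 = 0.577.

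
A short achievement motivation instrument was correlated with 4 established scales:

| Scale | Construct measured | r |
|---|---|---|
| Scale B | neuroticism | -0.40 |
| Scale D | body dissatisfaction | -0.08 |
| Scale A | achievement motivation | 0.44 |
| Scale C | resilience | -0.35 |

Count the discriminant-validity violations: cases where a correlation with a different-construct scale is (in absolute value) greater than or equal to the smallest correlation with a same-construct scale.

0

Convergent (same construct = achievement motivation): Scale A.
Smallest convergent = 0.44. Discriminant |r|: 0.40, 0.08, 0.35; count ≥ 0.44 → 0.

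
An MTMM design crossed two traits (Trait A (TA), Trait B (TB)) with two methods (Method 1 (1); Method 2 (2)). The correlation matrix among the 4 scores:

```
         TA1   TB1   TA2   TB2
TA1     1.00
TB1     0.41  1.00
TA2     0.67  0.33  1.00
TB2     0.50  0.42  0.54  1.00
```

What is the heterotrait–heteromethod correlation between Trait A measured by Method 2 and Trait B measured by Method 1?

0.33

Different traits and methods: r(TA2, TB1) = 0.33.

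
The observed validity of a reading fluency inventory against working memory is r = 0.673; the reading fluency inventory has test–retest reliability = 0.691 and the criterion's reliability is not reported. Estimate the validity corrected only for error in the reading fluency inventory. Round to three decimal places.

0.810

Single correction: r_c = r_obs / √r_xx = 0.673 / √0.691 = 0.673 / 0.8313 ≈ 0.810.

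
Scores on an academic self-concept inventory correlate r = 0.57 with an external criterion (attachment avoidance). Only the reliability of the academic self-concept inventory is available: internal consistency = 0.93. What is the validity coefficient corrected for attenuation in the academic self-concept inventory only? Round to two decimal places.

0.59

Single correction: r_c = r_obs / √r_xx = 0.57 / √0.93 = 0.57 / 0.9644 ≈ 0.59.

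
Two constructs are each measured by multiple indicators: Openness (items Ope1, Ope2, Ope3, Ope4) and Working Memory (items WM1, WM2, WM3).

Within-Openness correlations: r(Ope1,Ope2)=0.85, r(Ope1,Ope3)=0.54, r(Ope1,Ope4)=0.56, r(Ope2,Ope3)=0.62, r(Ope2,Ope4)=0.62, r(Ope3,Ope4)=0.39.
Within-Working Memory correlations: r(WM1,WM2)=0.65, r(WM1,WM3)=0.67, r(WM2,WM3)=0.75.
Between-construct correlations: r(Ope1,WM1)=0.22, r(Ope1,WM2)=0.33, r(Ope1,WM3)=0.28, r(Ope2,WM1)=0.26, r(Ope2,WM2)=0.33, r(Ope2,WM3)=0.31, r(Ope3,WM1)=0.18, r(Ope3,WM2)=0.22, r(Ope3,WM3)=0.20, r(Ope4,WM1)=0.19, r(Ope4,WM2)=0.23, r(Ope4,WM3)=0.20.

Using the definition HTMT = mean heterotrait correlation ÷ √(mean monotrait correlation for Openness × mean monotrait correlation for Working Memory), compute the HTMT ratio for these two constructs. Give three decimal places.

0.383

Between-construct mean = 2.95/12 = 0.2458.
Mean within-Ope = 3.58/6 = 0.5967; mean within-WM = 2.07/3 = 0.6900.
Geometric mean = √(0.5967 × 0.6900) = 0.6417.
HTMT = 0.2458 / 0.6417 = 0.383.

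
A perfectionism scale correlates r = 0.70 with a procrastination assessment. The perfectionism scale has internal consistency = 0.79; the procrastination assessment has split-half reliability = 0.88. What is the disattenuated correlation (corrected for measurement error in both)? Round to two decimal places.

0.84

r_true = r_obs / √(r_xx · r_yy) = 0.70 / √(0.79 × 0.88) = 0.70 / √0.6952 = 0.70 / 0.8338 ≈ 0.84.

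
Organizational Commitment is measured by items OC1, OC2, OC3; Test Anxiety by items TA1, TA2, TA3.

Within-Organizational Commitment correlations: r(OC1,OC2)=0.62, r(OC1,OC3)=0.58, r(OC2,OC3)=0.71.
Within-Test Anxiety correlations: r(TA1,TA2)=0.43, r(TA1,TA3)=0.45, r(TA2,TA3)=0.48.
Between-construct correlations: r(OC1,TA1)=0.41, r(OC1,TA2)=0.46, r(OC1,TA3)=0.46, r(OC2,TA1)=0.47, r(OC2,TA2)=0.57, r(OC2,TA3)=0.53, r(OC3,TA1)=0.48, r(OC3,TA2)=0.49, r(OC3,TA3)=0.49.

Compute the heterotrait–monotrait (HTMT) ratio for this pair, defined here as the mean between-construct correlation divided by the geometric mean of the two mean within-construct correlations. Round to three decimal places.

Mean between = 4.36/9 = 0.4844.
Mean within-OC = 1.91/3 = 0.6367; mean within-TA = 1.36/3 = 0.4533.
Geometric mean = √(0.6367 × 0.4533) = 0.5372.
HTMT = 0.4844 / 0.5372 = 0.902.

0.902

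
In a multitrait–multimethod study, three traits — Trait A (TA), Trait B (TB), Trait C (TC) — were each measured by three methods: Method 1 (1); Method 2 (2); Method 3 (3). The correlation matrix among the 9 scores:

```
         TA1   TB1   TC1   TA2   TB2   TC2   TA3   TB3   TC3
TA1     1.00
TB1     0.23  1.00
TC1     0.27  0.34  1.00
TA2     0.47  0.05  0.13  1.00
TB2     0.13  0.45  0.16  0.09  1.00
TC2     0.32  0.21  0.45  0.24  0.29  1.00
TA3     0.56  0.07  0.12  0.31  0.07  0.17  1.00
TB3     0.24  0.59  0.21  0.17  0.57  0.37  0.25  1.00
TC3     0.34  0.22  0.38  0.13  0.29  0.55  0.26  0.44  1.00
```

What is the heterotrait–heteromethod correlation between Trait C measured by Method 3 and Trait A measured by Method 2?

Different traits and methods: r(TC3, TA2) = 0.13.

0.13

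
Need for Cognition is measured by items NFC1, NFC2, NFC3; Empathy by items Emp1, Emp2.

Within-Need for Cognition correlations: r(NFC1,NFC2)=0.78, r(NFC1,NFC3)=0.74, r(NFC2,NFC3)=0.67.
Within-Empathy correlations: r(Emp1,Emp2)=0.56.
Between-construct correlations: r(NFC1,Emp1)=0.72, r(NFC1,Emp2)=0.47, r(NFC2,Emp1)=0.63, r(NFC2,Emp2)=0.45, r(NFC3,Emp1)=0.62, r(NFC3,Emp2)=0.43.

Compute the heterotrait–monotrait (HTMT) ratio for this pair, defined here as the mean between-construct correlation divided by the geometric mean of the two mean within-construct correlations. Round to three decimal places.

Mean heterotrait r = 3.32/6 = 0.5533.
Mean within-NFC = 2.19/3 = 0.7300; mean within-Emp = 0.56/1 = 0.5600.
Geometric mean = √(0.7300 × 0.5600) = 0.6394.
HTMT = 0.5533 / 0.6394 = 0.865.

0.865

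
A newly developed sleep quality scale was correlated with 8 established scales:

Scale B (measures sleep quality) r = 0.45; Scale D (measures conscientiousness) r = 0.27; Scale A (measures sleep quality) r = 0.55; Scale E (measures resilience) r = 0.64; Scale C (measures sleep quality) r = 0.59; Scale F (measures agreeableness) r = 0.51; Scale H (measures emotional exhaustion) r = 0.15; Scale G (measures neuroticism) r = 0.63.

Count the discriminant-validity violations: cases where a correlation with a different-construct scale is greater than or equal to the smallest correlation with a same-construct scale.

3

Convergent (same construct = sleep quality): Scale B, Scale A, Scale C.
Smallest convergent = 0.45. Discriminant values: 0.27, 0.64, 0.51, 0.15, 0.63; count ≥ 0.45 → 3.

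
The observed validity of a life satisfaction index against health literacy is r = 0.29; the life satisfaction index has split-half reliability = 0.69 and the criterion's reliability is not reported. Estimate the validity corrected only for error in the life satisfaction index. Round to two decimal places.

0.35

Single correction: r_c = r_obs / √r_xx = 0.29 / √0.69 = 0.29 / 0.8307 ≈ 0.35.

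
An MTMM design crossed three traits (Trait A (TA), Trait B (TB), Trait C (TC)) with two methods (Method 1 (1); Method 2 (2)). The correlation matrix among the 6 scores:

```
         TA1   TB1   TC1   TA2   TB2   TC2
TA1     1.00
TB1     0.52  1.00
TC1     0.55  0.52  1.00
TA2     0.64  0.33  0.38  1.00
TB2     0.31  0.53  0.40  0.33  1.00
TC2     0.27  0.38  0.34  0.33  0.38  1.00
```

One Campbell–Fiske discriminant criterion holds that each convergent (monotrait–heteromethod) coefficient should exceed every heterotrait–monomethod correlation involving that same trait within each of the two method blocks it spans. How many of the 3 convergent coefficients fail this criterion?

Convergent coefficients and their comparison sets:
TA (methods 1·2): 0.64 vs {0.52, 0.33, 0.55, 0.33} → pass.
TB (methods 1·2): 0.53 vs {0.52, 0.33, 0.52, 0.38} → pass.
TC (methods 1·2): 0.34 vs {0.55, 0.33, 0.52, 0.38} → fail.
1 of 3 fail.

1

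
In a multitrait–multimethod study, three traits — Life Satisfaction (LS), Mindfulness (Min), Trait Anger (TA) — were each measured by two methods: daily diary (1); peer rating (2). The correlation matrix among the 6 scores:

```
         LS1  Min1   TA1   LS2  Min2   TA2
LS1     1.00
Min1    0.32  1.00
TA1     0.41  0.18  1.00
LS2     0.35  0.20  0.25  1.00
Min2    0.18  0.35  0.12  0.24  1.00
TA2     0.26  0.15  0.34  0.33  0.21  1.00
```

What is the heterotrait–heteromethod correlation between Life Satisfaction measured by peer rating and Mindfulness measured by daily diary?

Different traits and methods: r(LS2, Min1) = 0.20.

0.20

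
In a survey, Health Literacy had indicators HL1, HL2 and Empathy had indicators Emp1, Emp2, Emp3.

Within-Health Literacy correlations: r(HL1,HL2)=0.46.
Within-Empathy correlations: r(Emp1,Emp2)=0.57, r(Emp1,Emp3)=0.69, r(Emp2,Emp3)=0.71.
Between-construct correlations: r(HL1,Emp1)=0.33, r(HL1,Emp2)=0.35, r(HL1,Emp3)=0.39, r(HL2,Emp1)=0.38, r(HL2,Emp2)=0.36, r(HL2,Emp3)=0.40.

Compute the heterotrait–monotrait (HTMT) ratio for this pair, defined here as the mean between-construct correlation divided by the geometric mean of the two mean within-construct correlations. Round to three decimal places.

0.670

Mean heterotrait r = 2.21/6 = 0.3683.
Mean within-HL = 0.46/1 = 0.4600; mean within-Emp = 1.97/3 = 0.6567.
Geometric mean = √(0.4600 × 0.6567) = 0.5496.
HTMT = 0.3683 / 0.5496 = 0.670.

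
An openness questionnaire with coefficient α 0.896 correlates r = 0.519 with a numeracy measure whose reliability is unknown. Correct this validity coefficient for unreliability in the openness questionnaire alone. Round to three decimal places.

Single correction: r_c = r_obs / √r_xx = 0.519 / √0.896 = 0.519 / 0.9466 ≈ 0.548.

0.548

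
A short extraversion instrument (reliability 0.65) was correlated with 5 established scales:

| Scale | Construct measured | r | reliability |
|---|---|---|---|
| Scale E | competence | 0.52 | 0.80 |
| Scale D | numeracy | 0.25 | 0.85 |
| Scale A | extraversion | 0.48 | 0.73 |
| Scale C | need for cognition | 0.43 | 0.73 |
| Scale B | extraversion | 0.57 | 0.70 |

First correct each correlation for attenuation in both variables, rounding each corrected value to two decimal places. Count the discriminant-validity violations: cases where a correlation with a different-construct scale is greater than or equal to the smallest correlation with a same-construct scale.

Disattenuated r (r / √(r_scale · r_new)):
  Scale E (disc): 0.52 / √(0.80·0.65) = 0.72
  Scale D (disc): 0.25 / √(0.85·0.65) = 0.34
  Scale A (conv): 0.48 / √(0.73·0.65) = 0.70
  Scale C (disc): 0.43 / √(0.73·0.65) = 0.62
  Scale B (conv): 0.57 / √(0.70·0.65) = 0.85
Smallest convergent = 0.70. Discriminant values: 0.72, 0.34, 0.62; count ≥ 0.70 → 1.

1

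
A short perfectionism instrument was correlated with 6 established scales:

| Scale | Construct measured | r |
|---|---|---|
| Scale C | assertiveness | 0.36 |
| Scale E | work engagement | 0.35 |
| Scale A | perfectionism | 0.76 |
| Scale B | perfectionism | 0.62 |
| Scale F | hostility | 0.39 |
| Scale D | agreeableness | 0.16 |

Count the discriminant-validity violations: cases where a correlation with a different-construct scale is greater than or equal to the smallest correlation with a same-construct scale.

Convergent (same construct = perfectionism): Scale A, Scale B.
Smallest convergent = 0.62. Discriminant values: 0.36, 0.35, 0.39, 0.16; count ≥ 0.62 → 0.

0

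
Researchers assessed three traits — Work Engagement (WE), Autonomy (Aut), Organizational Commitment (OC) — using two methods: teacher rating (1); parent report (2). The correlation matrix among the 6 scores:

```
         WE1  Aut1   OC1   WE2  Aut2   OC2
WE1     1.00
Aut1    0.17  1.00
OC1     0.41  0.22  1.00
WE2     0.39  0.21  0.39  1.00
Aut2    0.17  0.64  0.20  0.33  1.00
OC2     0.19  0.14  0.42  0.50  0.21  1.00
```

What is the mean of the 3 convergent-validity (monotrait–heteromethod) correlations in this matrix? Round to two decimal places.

Convergent values: 0.39, 0.64, 0.42; mean = 1.45/3 = 0.48.

0.48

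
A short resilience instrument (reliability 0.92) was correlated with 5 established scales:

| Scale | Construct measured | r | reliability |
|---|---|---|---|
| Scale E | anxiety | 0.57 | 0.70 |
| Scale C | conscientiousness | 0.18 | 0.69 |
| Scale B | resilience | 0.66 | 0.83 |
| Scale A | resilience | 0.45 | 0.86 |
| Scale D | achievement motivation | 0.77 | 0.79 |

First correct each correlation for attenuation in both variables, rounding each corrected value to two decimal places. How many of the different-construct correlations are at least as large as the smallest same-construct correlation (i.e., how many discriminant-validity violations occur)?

2

Disattenuated r (r / √(r_scale · r_new)):
  Scale E (disc): 0.57 / √(0.70·0.92) = 0.71
  Scale C (disc): 0.18 / √(0.69·0.92) = 0.23
  Scale B (conv): 0.66 / √(0.83·0.92) = 0.76
  Scale A (conv): 0.45 / √(0.86·0.92) = 0.51
  Scale D (disc): 0.77 / √(0.79·0.92) = 0.90
Smallest convergent = 0.51. Discriminant values: 0.71, 0.23, 0.90; count ≥ 0.51 → 2.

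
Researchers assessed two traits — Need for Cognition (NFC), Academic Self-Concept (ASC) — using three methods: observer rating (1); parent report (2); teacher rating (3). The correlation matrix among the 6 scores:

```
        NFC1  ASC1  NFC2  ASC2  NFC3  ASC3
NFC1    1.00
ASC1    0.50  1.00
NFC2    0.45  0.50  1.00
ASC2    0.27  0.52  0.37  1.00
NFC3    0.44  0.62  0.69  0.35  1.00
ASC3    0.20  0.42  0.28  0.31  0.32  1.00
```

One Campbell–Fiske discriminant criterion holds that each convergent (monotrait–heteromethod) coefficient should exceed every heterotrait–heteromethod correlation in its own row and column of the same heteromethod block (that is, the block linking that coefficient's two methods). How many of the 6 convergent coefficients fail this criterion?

4

Each convergent coefficient versus the relevant comparison correlations:
NFC (methods 1·2): 0.45 vs {0.27, 0.50} → fail.
NFC (methods 1·3): 0.44 vs {0.20, 0.62} → fail.
NFC (methods 2·3): 0.69 vs {0.28, 0.35} → pass.
ASC (methods 1·2): 0.52 vs {0.50, 0.27} → pass.
ASC (methods 1·3): 0.42 vs {0.62, 0.20} → fail.
ASC (methods 2·3): 0.31 vs {0.35, 0.28} → fail.
4 of 6 fail.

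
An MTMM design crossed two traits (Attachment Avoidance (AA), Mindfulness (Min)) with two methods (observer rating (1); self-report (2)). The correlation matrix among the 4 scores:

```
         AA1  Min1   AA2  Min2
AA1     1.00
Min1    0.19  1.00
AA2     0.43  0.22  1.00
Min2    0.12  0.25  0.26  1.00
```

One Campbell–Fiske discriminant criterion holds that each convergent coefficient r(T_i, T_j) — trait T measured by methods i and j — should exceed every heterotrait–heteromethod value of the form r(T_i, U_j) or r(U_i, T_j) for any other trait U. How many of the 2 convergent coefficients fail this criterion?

Convergent coefficients and their comparison sets:
AA (methods 1·2): 0.43 vs {0.12, 0.22} → pass.
Min (methods 1·2): 0.25 vs {0.22, 0.12} → pass.
0 of 2 fail.

0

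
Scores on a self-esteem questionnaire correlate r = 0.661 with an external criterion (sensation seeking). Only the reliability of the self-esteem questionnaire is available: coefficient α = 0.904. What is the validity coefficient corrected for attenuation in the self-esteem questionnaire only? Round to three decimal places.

0.695

Single correction: r_c = r_obs / √r_xx = 0.661 / √0.904 = 0.661 / 0.9508 ≈ 0.695.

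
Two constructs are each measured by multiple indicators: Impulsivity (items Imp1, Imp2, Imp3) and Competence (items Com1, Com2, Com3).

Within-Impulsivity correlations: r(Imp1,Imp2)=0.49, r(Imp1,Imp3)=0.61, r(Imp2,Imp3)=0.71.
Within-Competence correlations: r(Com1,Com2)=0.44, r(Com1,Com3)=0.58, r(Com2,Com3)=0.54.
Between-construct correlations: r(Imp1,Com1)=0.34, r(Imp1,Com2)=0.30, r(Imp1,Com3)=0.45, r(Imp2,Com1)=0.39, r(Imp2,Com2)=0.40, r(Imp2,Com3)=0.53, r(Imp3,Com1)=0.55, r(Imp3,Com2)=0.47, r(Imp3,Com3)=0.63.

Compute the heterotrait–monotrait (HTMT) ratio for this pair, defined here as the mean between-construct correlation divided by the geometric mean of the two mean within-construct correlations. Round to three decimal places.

Mean heterotrait r = 4.06/9 = 0.4511.
Mean within-Imp = 1.81/3 = 0.6033; mean within-Com = 1.56/3 = 0.5200.
Geometric mean = √(0.6033 × 0.5200) = 0.5601.
HTMT = 0.4511 / 0.5601 = 0.805.

0.805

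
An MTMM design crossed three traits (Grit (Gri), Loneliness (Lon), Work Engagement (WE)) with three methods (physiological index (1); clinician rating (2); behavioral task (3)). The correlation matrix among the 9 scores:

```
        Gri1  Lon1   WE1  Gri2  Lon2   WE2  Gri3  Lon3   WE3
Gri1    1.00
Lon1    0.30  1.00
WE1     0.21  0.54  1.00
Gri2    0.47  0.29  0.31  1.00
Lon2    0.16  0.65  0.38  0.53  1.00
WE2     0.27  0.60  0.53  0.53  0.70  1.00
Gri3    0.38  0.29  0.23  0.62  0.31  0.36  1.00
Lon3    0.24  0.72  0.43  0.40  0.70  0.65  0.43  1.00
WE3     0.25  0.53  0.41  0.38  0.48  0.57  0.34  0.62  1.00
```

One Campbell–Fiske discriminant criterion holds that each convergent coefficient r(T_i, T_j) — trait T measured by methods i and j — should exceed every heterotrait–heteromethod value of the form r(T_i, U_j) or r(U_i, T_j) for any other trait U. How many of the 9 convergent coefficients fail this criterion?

3

Convergent coefficients and their comparison sets:
Gri (methods 1·2): 0.47 vs {0.16, 0.29, 0.27, 0.31} → pass.
Gri (methods 1·3): 0.38 vs {0.24, 0.29, 0.25, 0.23} → pass.
Gri (methods 2·3): 0.62 vs {0.40, 0.31, 0.38, 0.36} → pass.
Lon (methods 1·2): 0.65 vs {0.29, 0.16, 0.60, 0.38} → pass.
Lon (methods 1·3): 0.72 vs {0.29, 0.24, 0.53, 0.43} → pass.
Lon (methods 2·3): 0.70 vs {0.31, 0.40, 0.48, 0.65} → pass.
WE (methods 1·2): 0.53 vs {0.31, 0.27, 0.38, 0.60} → fail.
WE (methods 1·3): 0.41 vs {0.23, 0.25, 0.43, 0.53} → fail.
WE (methods 2·3): 0.57 vs {0.36, 0.38, 0.65, 0.48} → fail.
3 of 9 fail.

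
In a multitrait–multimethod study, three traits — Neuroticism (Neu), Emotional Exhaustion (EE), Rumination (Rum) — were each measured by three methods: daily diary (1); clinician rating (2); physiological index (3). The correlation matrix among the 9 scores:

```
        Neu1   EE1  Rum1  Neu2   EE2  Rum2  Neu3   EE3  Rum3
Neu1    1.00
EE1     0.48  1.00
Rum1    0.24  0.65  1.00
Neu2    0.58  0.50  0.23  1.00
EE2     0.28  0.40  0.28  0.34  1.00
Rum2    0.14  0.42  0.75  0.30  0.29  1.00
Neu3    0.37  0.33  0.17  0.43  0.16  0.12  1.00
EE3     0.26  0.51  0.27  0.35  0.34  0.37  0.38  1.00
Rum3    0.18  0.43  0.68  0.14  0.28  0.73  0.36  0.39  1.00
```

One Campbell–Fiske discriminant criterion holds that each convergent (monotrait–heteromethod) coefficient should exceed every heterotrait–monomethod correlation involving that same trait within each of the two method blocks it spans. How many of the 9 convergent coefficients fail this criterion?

4

Each convergent coefficient versus the relevant comparison correlations:
Neu (methods 1·2): 0.58 vs {0.48, 0.34, 0.24, 0.30} → pass.
Neu (methods 1·3): 0.37 vs {0.48, 0.38, 0.24, 0.36} → fail.
Neu (methods 2·3): 0.43 vs {0.34, 0.38, 0.30, 0.36} → pass.
EE (methods 1·2): 0.40 vs {0.48, 0.34, 0.65, 0.29} → fail.
EE (methods 1·3): 0.51 vs {0.48, 0.38, 0.65, 0.39} → fail.
EE (methods 2·3): 0.34 vs {0.34, 0.38, 0.29, 0.39} → fail.
Rum (methods 1·2): 0.75 vs {0.24, 0.30, 0.65, 0.29} → pass.
Rum (methods 1·3): 0.68 vs {0.24, 0.36, 0.65, 0.39} → pass.
Rum (methods 2·3): 0.73 vs {0.30, 0.36, 0.29, 0.39} → pass.
4 of 9 fail.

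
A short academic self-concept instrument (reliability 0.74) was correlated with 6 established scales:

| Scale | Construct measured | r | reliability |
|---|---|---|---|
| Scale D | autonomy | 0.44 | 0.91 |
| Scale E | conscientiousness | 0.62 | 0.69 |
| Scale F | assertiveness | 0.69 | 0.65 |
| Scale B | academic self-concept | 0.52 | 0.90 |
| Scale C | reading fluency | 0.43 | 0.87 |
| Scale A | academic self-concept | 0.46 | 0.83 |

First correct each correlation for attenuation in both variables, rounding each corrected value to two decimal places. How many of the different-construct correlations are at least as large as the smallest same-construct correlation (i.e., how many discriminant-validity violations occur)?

2

Disattenuated r (r / √(r_scale · r_new)):
  Scale D (disc): 0.44 / √(0.91·0.74) = 0.54
  Scale E (disc): 0.62 / √(0.69·0.74) = 0.87
  Scale F (disc): 0.69 / √(0.65·0.74) = 0.99
  Scale B (conv): 0.52 / √(0.90·0.74) = 0.64
  Scale C (disc): 0.43 / √(0.87·0.74) = 0.54
  Scale A (conv): 0.46 / √(0.83·0.74) = 0.59
Smallest convergent = 0.59. Discriminant values: 0.54, 0.87, 0.99, 0.54; count ≥ 0.59 → 2.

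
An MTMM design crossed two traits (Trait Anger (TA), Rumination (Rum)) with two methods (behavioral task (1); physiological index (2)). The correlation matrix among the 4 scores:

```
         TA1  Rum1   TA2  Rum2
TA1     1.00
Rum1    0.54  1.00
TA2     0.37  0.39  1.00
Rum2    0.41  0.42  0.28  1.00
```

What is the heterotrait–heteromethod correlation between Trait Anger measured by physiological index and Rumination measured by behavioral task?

Different traits and methods: r(TA2, Rum1) = 0.39.

0.39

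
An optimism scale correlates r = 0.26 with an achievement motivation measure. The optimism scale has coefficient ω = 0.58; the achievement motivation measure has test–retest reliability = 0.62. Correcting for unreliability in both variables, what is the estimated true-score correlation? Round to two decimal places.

0.43

r_true = r_obs / √(r_xx · r_yy) = 0.26 / √(0.58 × 0.62) = 0.26 / √0.3596 = 0.26 / 0.5997 ≈ 0.43.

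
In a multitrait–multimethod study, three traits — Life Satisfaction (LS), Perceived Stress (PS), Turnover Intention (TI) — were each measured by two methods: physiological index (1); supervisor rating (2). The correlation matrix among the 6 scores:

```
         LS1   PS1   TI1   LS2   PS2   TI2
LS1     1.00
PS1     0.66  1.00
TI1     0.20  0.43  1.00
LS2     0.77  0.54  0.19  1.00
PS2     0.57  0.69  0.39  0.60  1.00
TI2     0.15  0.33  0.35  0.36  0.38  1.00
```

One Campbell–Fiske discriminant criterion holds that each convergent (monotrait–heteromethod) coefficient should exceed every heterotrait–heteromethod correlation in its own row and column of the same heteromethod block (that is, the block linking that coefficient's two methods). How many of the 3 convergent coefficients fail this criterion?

1

Checking each validity diagonal entry against its comparison values:
LS (methods 1·2): 0.77 vs {0.57, 0.54, 0.15, 0.19} → pass.
PS (methods 1·2): 0.69 vs {0.54, 0.57, 0.33, 0.39} → pass.
TI (methods 1·2): 0.35 vs {0.19, 0.15, 0.39, 0.33} → fail.
1 of 3 fail.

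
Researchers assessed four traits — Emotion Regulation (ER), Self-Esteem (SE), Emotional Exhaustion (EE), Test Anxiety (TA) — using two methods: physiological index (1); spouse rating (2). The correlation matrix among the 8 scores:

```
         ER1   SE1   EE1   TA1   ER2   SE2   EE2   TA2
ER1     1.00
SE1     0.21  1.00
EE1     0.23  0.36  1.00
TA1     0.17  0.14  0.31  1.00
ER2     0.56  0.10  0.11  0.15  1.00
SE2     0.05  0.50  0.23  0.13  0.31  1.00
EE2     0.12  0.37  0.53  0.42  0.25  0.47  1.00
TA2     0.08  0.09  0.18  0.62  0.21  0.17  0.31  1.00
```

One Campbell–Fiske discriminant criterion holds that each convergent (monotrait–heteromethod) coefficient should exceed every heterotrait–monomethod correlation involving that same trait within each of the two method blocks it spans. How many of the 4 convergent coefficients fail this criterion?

Each convergent coefficient versus the relevant comparison correlations:
ER (methods 1·2): 0.56 vs {0.21, 0.31, 0.23, 0.25, 0.17, 0.21} → pass.
SE (methods 1·2): 0.50 vs {0.21, 0.31, 0.36, 0.47, 0.14, 0.17} → pass.
EE (methods 1·2): 0.53 vs {0.23, 0.25, 0.36, 0.47, 0.31, 0.31} → pass.
TA (methods 1·2): 0.62 vs {0.17, 0.21, 0.14, 0.17, 0.31, 0.31} → pass.
0 of 4 fail.

0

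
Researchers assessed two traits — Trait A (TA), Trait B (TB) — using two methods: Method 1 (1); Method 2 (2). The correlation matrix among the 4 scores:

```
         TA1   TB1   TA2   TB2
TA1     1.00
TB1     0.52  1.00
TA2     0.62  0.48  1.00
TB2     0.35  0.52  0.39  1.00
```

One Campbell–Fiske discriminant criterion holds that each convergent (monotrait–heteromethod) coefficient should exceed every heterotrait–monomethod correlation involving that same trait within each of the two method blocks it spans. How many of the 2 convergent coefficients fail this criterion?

1

Convergent coefficients and their comparison sets:
TA (methods 1·2): 0.62 vs {0.52, 0.39} → pass.
TB (methods 1·2): 0.52 vs {0.52, 0.39} → fail.
1 of 2 fail.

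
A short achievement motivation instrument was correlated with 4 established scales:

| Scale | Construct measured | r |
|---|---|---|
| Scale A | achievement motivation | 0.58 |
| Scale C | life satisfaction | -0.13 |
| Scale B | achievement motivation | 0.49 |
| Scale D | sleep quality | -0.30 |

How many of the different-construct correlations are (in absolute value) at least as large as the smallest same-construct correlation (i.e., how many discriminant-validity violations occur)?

Convergent (same construct = achievement motivation): Scale A, Scale B.
Smallest convergent = 0.49. Discriminant |r|: 0.13, 0.30; count ≥ 0.49 → 0.

0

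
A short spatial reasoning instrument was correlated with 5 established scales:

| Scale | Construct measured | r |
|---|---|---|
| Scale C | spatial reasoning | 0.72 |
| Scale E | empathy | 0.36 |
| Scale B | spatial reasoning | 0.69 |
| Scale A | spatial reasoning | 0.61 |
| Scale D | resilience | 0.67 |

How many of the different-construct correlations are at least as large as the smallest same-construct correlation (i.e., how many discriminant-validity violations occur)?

1

Convergent (same construct = spatial reasoning): Scale C, Scale B, Scale A.
Smallest convergent = 0.61. Discriminant values: 0.36, 0.67; count ≥ 0.61 → 1.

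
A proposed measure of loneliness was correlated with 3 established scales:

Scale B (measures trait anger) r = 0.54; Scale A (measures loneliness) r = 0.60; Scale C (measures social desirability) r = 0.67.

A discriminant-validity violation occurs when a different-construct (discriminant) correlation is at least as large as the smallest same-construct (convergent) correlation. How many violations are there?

1

Convergent (same construct = loneliness): Scale A.
Smallest convergent = 0.60. Discriminant values: 0.54, 0.67; count ≥ 0.60 → 1.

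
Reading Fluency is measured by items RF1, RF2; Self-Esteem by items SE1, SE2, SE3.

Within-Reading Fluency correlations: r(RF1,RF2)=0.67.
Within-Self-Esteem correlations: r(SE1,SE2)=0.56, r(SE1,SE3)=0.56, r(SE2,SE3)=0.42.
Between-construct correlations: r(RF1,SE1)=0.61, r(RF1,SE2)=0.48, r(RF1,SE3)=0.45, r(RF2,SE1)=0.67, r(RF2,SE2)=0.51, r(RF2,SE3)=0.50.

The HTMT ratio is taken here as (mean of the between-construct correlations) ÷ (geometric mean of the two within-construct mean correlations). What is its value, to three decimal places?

Mean heterotrait r = 3.22/6 = 0.5367.
Mean within-RF = 0.67/1 = 0.6700; mean within-SE = 1.54/3 = 0.5133.
Geometric mean = √(0.6700 × 0.5133) = 0.5864.
HTMT = 0.5367 / 0.5864 = 0.915.

0.915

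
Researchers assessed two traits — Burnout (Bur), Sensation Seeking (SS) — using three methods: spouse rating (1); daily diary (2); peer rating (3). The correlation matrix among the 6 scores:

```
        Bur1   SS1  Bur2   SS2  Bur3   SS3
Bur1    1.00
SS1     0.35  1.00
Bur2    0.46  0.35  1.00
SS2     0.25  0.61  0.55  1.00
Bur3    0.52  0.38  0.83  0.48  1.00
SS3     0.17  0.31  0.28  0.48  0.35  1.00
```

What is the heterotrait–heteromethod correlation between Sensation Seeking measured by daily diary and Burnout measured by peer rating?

Different traits and methods: r(SS2, Bur3) = 0.48.

0.48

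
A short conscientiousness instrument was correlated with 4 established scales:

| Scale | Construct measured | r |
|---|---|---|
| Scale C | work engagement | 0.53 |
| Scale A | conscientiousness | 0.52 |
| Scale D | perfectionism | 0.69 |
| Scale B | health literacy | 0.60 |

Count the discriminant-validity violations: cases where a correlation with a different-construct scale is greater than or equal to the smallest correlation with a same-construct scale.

3

Convergent (same construct = conscientiousness): Scale A.
Smallest convergent = 0.52. Discriminant values: 0.53, 0.69, 0.60; count ≥ 0.52 → 3.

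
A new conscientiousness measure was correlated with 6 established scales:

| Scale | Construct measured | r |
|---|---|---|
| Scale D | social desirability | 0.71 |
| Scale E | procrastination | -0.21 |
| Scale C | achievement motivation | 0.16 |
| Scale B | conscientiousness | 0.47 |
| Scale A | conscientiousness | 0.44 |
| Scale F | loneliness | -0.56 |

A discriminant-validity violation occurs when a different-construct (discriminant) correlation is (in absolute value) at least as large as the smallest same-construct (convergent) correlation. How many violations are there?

2

Convergent (same construct = conscientiousness): Scale B, Scale A.
Smallest convergent = 0.44. Discriminant |r|: 0.71, 0.21, 0.16, 0.56; count ≥ 0.44 → 2.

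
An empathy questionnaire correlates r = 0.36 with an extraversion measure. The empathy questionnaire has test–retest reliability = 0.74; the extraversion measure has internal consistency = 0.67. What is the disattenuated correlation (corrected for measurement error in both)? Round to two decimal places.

r_true = r_obs / √(r_xx · r_yy) = 0.36 / √(0.74 × 0.67) = 0.36 / √0.4958 = 0.36 / 0.7041 ≈ 0.51.

0.51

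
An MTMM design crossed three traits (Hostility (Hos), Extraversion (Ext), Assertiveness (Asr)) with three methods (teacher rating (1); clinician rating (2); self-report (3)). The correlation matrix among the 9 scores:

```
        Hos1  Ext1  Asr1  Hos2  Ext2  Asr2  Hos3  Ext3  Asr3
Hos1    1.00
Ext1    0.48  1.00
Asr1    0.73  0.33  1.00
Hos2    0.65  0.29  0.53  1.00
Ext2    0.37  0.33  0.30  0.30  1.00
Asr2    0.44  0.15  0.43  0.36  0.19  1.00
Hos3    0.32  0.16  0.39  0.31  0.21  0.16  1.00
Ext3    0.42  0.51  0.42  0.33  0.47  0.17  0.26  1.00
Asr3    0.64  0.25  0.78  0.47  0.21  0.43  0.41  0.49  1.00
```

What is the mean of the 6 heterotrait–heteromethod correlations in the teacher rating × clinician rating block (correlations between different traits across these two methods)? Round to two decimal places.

HTHM values (method 1 × method 2): 0.37, 0.44, 0.29, 0.15, 0.53, 0.30; mean = 2.08/6 = 0.35.

0.35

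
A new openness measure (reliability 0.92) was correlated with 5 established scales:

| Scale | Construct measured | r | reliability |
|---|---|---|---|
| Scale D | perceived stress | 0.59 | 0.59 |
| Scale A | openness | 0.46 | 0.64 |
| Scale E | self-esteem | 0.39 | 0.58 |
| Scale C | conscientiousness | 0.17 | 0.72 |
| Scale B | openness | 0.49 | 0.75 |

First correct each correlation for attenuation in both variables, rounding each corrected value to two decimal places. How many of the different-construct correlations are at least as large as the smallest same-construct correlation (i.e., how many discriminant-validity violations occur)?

1

Disattenuated r (r / √(r_scale · r_new)):
  Scale D (disc): 0.59 / √(0.59·0.92) = 0.80
  Scale A (conv): 0.46 / √(0.64·0.92) = 0.60
  Scale E (disc): 0.39 / √(0.58·0.92) = 0.53
  Scale C (disc): 0.17 / √(0.72·0.92) = 0.21
  Scale B (conv): 0.49 / √(0.75·0.92) = 0.59
Smallest convergent = 0.59. Discriminant values: 0.80, 0.53, 0.21; count ≥ 0.59 → 1.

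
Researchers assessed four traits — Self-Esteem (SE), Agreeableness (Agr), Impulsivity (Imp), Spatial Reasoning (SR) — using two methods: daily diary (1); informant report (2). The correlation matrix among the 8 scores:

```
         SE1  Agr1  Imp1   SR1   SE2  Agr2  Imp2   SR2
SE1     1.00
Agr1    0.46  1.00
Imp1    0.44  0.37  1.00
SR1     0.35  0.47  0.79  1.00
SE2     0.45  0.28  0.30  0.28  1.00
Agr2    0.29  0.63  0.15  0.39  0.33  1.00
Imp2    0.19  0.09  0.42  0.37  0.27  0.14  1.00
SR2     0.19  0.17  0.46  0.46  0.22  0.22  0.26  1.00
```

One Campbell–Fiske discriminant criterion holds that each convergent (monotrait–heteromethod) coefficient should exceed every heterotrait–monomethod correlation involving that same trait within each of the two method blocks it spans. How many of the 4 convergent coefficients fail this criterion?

3

Checking each validity diagonal entry against its comparison values:
SE (methods 1·2): 0.45 vs {0.46, 0.33, 0.44, 0.27, 0.35, 0.22} → fail.
Agr (methods 1·2): 0.63 vs {0.46, 0.33, 0.37, 0.14, 0.47, 0.22} → pass.
Imp (methods 1·2): 0.42 vs {0.44, 0.27, 0.37, 0.14, 0.79, 0.26} → fail.
SR (methods 1·2): 0.46 vs {0.35, 0.22, 0.47, 0.22, 0.79, 0.26} → fail.
3 of 4 fail.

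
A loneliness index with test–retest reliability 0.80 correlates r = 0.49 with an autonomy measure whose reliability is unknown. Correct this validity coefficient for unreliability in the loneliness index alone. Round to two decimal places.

0.55

Single correction: r_c = r_obs / √r_xx = 0.49 / √0.80 = 0.49 / 0.8944 ≈ 0.55.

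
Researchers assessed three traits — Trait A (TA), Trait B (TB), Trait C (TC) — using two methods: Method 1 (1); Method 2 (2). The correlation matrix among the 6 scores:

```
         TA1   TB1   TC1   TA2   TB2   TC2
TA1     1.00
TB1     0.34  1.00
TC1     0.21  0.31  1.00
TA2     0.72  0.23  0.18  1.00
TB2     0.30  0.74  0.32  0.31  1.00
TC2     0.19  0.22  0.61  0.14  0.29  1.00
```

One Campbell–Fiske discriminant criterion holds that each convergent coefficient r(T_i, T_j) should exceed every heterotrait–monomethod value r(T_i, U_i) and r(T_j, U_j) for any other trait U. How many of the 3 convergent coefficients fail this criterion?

Each convergent coefficient versus the relevant comparison correlations:
TA (methods 1·2): 0.72 vs {0.34, 0.31, 0.21, 0.14} → pass.
TB (methods 1·2): 0.74 vs {0.34, 0.31, 0.31, 0.29} → pass.
TC (methods 1·2): 0.61 vs {0.21, 0.14, 0.31, 0.29} → pass.
0 of 3 fail.

0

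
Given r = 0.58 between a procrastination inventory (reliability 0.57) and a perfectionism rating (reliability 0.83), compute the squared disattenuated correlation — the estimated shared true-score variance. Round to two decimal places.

Disattenuated r = 0.58 / √(0.57 × 0.83) = 0.58 / 0.6878 = 0.8433.
Shared true-score variance = 0.8433² = 0.7112 ≈ 0.71.

0.71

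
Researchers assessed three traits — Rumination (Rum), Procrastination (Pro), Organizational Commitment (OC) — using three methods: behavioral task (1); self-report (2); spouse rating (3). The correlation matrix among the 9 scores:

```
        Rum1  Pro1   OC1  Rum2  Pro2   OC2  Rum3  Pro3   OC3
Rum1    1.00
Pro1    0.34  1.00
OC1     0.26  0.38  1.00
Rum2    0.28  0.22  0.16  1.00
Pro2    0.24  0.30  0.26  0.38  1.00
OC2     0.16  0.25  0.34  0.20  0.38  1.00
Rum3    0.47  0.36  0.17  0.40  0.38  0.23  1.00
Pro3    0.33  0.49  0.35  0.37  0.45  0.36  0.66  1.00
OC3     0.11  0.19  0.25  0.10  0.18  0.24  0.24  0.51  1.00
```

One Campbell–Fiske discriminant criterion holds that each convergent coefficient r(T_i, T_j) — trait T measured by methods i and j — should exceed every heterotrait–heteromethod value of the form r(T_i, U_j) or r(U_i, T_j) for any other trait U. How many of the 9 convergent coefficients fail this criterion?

2

Each convergent coefficient versus the relevant comparison correlations:
Rum (methods 1·2): 0.28 vs {0.24, 0.22, 0.16, 0.16} → pass.
Rum (methods 1·3): 0.47 vs {0.33, 0.36, 0.11, 0.17} → pass.
Rum (methods 2·3): 0.40 vs {0.37, 0.38, 0.10, 0.23} → pass.
Pro (methods 1·2): 0.30 vs {0.22, 0.24, 0.25, 0.26} → pass.
Pro (methods 1·3): 0.49 vs {0.36, 0.33, 0.19, 0.35} → pass.
Pro (methods 2·3): 0.45 vs {0.38, 0.37, 0.18, 0.36} → pass.
OC (methods 1·2): 0.34 vs {0.16, 0.16, 0.26, 0.25} → pass.
OC (methods 1·3): 0.25 vs {0.17, 0.11, 0.35, 0.19} → fail.
OC (methods 2·3): 0.24 vs {0.23, 0.10, 0.36, 0.18} → fail.
2 of 9 fail.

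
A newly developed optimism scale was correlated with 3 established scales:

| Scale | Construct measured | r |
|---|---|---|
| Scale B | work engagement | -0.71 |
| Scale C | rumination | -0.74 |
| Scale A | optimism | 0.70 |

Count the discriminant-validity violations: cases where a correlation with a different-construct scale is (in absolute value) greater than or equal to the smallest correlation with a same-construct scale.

2

Convergent (same construct = optimism): Scale A.
Smallest convergent = 0.70. Discriminant |r|: 0.71, 0.74; count ≥ 0.70 → 2.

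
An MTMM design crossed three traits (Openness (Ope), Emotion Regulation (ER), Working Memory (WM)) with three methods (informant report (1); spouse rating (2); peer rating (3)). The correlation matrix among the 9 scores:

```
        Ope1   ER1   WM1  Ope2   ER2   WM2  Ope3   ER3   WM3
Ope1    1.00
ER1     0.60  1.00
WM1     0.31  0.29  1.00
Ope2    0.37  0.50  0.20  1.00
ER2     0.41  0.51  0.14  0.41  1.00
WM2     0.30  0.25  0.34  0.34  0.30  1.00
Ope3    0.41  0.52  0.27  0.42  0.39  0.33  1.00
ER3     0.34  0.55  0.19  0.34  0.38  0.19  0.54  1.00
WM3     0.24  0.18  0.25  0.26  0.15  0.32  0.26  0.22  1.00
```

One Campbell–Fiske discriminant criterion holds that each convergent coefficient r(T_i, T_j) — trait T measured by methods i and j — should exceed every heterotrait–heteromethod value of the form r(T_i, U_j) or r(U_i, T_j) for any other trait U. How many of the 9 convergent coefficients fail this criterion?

Checking each validity diagonal entry against its comparison values:
Ope (methods 1·2): 0.37 vs {0.41, 0.50, 0.30, 0.20} → fail.
Ope (methods 1·3): 0.41 vs {0.34, 0.52, 0.24, 0.27} → fail.
Ope (methods 2·3): 0.42 vs {0.34, 0.39, 0.26, 0.33} → pass.
ER (methods 1·2): 0.51 vs {0.50, 0.41, 0.25, 0.14} → pass.
ER (methods 1·3): 0.55 vs {0.52, 0.34, 0.18, 0.19} → pass.
ER (methods 2·3): 0.38 vs {0.39, 0.34, 0.15, 0.19} → fail.
WM (methods 1·2): 0.34 vs {0.20, 0.30, 0.14, 0.25} → pass.
WM (methods 1·3): 0.25 vs {0.27, 0.24, 0.19, 0.18} → fail.
WM (methods 2·3): 0.32 vs {0.33, 0.26, 0.19, 0.15} → fail.
5 of 9 fail.

5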